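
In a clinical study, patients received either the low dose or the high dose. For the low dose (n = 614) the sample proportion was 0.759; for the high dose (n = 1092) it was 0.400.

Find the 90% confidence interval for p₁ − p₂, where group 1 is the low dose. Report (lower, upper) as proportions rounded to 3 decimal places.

The two standard errors are √(0.7590×0.2410/614) = 0.01726 and √(0.4000×0.6000/1092) = 0.01482.
Because the samples are independent, SE_diff = √(0.01726² + 0.01482²) = 0.02275.
Using z* = 1.645 for 90%, ME = 1.645 × 0.02275 = 0.03742.
p̂₁ − p̂₂ = 0.3590; interval 0.3590 ± 0.03742 gives (0.322, 0.396).

(0.322, 0.396)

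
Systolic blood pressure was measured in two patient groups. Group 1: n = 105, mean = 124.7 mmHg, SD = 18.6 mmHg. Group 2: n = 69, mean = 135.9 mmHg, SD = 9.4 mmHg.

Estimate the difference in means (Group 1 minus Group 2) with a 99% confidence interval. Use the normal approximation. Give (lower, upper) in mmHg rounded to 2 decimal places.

(-16.71, -5.69)

Standard errors of each mean: 18.6/√105 = 1.8152 and 9.4/√69 = 1.1316.
SE(x̄₁ − x̄₂) = √(1.8152² + 1.1316²) = 2.1390 for independent samples with unequal variances.
With z* = 2.576, the margin is 2.576 × 2.1390 = 5.5101.
x̄₁ − x̄₂ = 124.7 − 135.9 = -11.2000; the interval is -11.2000 ± 5.5101 = (-16.71, -5.69).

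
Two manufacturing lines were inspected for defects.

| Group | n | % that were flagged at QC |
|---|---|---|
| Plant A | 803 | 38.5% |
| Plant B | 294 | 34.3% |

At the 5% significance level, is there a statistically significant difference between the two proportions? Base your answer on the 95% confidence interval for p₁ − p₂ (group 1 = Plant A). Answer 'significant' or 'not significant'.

not significant

The two standard errors are √(0.3850×0.6150/803) = 0.01717 and √(0.3430×0.6570/294) = 0.02769.
Because the samples are independent, SE_diff = √(0.01717² + 0.02769²) = 0.03258.
Using z* = 1.960 for 95%, ME = 1.960 × 0.03258 = 0.06386.
p̂₁ − p̂₂ = 0.0420; interval 0.0420 ± 0.06386 gives (-0.02186, 0.10586).
The interval (-0.02186, 0.10586) contains 0, so the difference is not significant.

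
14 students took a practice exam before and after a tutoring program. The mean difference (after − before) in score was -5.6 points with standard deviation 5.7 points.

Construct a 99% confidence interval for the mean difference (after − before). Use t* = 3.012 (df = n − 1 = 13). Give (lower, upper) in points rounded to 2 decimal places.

Paired design: SE = s_d/√n = 5.7/√14 = 1.5234.
t* = 3.012; margin of error = 3.012 × 1.5234 = 4.5885.
-5.6 ± 4.5885 → (-10.19, -1.01).

(-10.19, -1.01)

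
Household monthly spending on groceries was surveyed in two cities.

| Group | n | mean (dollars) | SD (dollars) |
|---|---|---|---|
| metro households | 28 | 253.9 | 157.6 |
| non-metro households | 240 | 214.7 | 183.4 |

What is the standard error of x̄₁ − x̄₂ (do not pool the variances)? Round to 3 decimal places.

Standard errors of each mean: 157.6/√28 = 29.7836 and 183.4/√240 = 11.8384.
SE(x̄₁ − x̄₂) = √(29.7836² + 11.8384²) = 32.0501 for independent samples with unequal variances.

32.050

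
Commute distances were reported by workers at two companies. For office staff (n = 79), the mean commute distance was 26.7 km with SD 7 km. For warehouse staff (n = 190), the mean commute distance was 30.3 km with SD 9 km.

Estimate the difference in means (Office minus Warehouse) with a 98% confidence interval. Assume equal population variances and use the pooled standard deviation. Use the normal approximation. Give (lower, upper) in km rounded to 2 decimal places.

(-6.24, -0.96)

Pooled variance s_p² = [78·7² + 189·9²] / (79+190−2) = 71.6517, so s_p = 8.4647.
SE_diff = s_p·√(1/n₁ + 1/n₂) = 8.4647·√(1/79 + 1/190) = 1.1332.
z* = 2.326; margin = 2.326 × 1.1332 = 2.6358.
Difference = 26.7 − 30.3 = -3.6000.
-3.6000 ± 2.6358 → (-6.24, -0.96).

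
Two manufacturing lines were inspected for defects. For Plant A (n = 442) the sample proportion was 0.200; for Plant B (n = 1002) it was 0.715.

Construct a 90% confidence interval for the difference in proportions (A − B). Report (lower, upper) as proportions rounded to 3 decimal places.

(-0.554, -0.476)

The two standard errors are √(0.2000×0.8000/442) = 0.01903 and √(0.7150×0.2850/1002) = 0.01426.
Because the samples are independent, SE_diff = √(0.01903² + 0.01426²) = 0.02378.
Using z* = 1.645 for 90%, ME = 1.645 × 0.02378 = 0.03912.
p̂₁ − p̂₂ = -0.5150; interval -0.5150 ± 0.03912 gives (-0.554, -0.476).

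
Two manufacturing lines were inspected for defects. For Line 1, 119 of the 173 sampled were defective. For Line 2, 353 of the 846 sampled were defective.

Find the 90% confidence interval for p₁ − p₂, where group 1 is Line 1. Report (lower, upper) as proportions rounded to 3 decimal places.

(0.206, 0.335)

Sample proportions: 119/173 = 0.6879, 353/846 = 0.4173.
Each SE is √(p̂(1−p̂)/n): √(0.6879·0.3121/173) = 0.03523 and √(0.4173·0.5827/846) = 0.01695.
SE(p̂₁ − p̂₂) = √(SE₁² + SE₂²) = √(0.0012411529 + 0.0002873025) = 0.03910, since the two samples are independent.
At 90% confidence z* = 1.645; margin = 1.645 × 0.03910 = 0.06432.
The difference is 0.6879 − 0.4173 = 0.2706, so the interval is 0.2706 ± 0.06432 = (0.206, 0.335).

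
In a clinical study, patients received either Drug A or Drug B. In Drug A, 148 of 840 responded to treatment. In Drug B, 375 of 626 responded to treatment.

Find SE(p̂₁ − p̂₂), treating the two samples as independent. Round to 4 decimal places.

Sample proportions: 148/840 = 0.1762, 375/626 = 0.5990.
Each SE is √(p̂(1−p̂)/n): √(0.1762·0.8238/840) = 0.01315 and √(0.5990·0.4010/626) = 0.01959.
SE(p̂₁ − p̂₂) = √(SE₁² + SE₂²) = √(0.0001729225 + 0.0003837681) = 0.02359, since the two samples are independent.

0.0236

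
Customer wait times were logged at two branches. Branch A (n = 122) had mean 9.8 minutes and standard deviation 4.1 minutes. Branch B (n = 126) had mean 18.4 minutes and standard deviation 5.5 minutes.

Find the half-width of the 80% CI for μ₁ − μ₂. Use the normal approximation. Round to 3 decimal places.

0.788

SE₁ = s₁/√n₁ = 4.1/√122 = 0.3712; SE₂ = 5.5/√126 = 0.4900.
Independent samples, unequal variances: SE_diff = √(SE₁² + SE₂²) = √(0.13778944 + 0.2401) = 0.6147.
z* = 1.282, so margin of error = 1.282 × 0.6147 = 0.7880.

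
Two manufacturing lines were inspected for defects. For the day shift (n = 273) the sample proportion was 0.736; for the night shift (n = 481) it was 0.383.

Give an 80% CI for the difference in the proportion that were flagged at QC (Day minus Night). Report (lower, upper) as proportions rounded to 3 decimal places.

(0.309, 0.397)

The two standard errors are √(0.7360×0.2640/273) = 0.02668 and √(0.3830×0.6170/481) = 0.02217.
Because the samples are independent, SE_diff = √(0.02668² + 0.02217²) = 0.03469.
Using z* = 1.282 for 80%, ME = 1.282 × 0.03469 = 0.04447.
p̂₁ − p̂₂ = 0.3530; interval 0.3530 ± 0.04447 gives (0.309, 0.397).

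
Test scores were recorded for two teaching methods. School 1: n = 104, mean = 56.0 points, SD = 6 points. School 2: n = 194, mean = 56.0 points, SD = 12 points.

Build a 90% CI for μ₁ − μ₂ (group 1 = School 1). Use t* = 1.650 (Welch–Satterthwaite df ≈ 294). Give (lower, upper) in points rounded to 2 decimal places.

(-1.72, 1.72)

Standard errors of each mean: 6/√104 = 0.5883 and 12/√194 = 0.8615.
SE(x̄₁ − x̄₂) = √(0.5883² + 0.8615²) = 1.0432 for independent samples with unequal variances.
With t* = 1.650, the margin is 1.650 × 1.0432 = 1.7213.
x̄₁ − x̄₂ = 56.0 − 56.0 = 0.0000; the interval is 0.0000 ± 1.7213 = (-1.72, 1.72).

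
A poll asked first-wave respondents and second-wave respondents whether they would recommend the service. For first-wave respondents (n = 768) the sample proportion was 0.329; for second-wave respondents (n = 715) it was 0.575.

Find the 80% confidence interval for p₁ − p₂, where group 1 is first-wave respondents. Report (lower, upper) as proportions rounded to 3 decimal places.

(-0.278, -0.214)

SE₁ = √(p̂₁(1−p̂₁)/n₁) = √(0.3290·0.6710/768) = 0.01695; SE₂ = √(0.5750·0.4250/715) = 0.01849.
Independent samples: SE of the difference = √(SE₁² + SE₂²) = √(0.0002873025 + 0.0003418801) = 0.02508.
z* for 80% confidence is 1.282, so the margin of error is 1.282 × 0.02508 = 0.03215.
Point estimate p̂₁ − p̂₂ = 0.3290 − 0.5750 = -0.2460.
-0.2460 ± 0.03215 → (-0.278, -0.214).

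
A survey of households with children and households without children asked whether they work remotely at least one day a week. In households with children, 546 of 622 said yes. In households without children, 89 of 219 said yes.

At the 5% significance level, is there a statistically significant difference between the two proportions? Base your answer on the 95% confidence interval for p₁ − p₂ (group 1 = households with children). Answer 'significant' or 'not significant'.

significant

p̂₁ = 546/622 = 0.8778 and p̂₂ = 89/219 = 0.4064.
SE₁ = √(p̂₁(1−p̂₁)/n₁) = √(0.8778·0.1222/622) = 0.01313; SE₂ = √(0.4064·0.5936/219) = 0.03319.
Independent samples: SE of the difference = √(SE₁² + SE₂²) = √(0.0001723969 + 0.0011015761) = 0.03569.
z* for 95% confidence is 1.960, so the margin of error is 1.960 × 0.03569 = 0.06995.
Point estimate p̂₁ − p̂₂ = 0.8778 − 0.4064 = 0.4714.
0.4714 ± 0.06995 → (0.40145, 0.54135).
The interval (0.40145, 0.54135) does not contain 0, so the difference is significant.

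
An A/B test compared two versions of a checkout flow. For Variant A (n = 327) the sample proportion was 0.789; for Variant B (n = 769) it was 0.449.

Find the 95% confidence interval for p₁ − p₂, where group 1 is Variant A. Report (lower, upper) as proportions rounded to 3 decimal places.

(0.284, 0.396)

Each SE is √(p̂(1−p̂)/n): √(0.7890·0.2110/327) = 0.02256 and √(0.4490·0.5510/769) = 0.01794.
SE(p̂₁ − p̂₂) = √(SE₁² + SE₂²) = √(0.0005089536 + 0.0003218436) = 0.02882, since the two samples are independent.
At 95% confidence z* = 1.960; margin = 1.960 × 0.02882 = 0.05649.
The difference is 0.7890 − 0.4490 = 0.3400, so the interval is 0.3400 ± 0.05649 = (0.284, 0.396).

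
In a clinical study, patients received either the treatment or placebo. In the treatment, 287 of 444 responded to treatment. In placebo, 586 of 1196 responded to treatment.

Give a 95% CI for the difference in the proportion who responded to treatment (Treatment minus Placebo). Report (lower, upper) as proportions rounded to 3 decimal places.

p̂₁ = 287/444 = 0.6464 and p̂₂ = 586/1196 = 0.4900.
SE₁ = √(p̂₁(1−p̂₁)/n₁) = √(0.6464·0.3536/444) = 0.02269; SE₂ = √(0.4900·0.5100/1196) = 0.01445.
Independent samples: SE of the difference = √(SE₁² + SE₂²) = √(0.0005148361 + 0.0002088025) = 0.02690.
z* for 95% confidence is 1.960, so the margin of error is 1.960 × 0.02690 = 0.05272.
Point estimate p̂₁ − p̂₂ = 0.6464 − 0.4900 = 0.1564.
0.1564 ± 0.05272 → (0.104, 0.209).

(0.104, 0.209)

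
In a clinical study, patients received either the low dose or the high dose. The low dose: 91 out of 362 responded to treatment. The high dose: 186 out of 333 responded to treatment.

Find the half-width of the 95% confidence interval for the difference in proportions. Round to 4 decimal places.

First, p̂₁ = 91/362 = 0.2514; p̂₂ = 186/333 = 0.5586.
The two standard errors are √(0.2514×0.7486/362) = 0.02280 and √(0.5586×0.4414/333) = 0.02721.
Because the samples are independent, SE_diff = √(0.02280² + 0.02721²) = 0.03550.
Using z* = 1.960 for 95%, ME = 1.960 × 0.03550 = 0.06958.

0.0696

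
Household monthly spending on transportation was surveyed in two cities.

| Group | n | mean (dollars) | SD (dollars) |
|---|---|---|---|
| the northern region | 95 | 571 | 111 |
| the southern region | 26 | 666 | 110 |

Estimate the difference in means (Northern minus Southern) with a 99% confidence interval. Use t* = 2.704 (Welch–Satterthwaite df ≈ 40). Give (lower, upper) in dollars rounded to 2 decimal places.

(-160.96, -29.04)

Per-group SEs: s₁/√n₁ = 111/√95 = 11.3884, s₂/√n₂ = 110/√26 = 21.5728.
Unpooled SE of the difference: √(129.69565456 + 465.38569984) = 24.3943.
Margin of error = t* · SE = 2.704 × 24.3943 = 65.9622.
x̄₁ − x̄₂ = 571 − 666 = -95.0000.
CI: -95.0000 ± 65.9622 = (-160.96, -29.04).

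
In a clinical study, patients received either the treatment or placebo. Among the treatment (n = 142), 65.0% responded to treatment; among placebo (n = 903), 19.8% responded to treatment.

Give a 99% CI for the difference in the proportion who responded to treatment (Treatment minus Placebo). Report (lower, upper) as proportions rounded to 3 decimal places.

The two standard errors are √(0.6500×0.3500/142) = 0.04003 and √(0.1980×0.8020/903) = 0.01326.
Because the samples are independent, SE_diff = √(0.04003² + 0.01326²) = 0.04217.
Using z* = 2.576 for 99%, ME = 2.576 × 0.04217 = 0.10863.
p̂₁ − p̂₂ = 0.4520; interval 0.4520 ± 0.10863 gives (0.343, 0.561).

(0.343, 0.561)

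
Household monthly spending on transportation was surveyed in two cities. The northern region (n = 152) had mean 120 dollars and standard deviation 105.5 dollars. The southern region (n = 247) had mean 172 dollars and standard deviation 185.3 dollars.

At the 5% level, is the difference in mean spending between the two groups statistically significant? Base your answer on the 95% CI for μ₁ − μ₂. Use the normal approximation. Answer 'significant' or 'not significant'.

significant

SE₁ = s₁/√n₁ = 105.5/√152 = 8.5572; SE₂ = 185.3/√247 = 11.7904.
Independent samples, unequal variances: SE_diff = √(SE₁² + SE₂²) = √(73.22567184 + 139.01353216) = 14.5684.
z* = 1.960, so margin of error = 1.960 × 14.5684 = 28.5541.
Difference in means = 120 − 172 = -52.0000.
-52.0000 ± 28.5541 → (-80.5541, -23.4459).
The interval (-80.5541, -23.4459) does not contain 0, so the difference is significant.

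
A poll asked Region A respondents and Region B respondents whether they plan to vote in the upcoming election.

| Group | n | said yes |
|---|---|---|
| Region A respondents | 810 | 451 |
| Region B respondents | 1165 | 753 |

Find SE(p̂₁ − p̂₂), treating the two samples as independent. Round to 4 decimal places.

Sample proportions: 451/810 = 0.5568, 753/1165 = 0.6464.
Each SE is √(p̂(1−p̂)/n): √(0.5568·0.4432/810) = 0.01745 and √(0.6464·0.3536/1165) = 0.01401.
SE(p̂₁ − p̂₂) = √(SE₁² + SE₂²) = √(0.0003045025 + 0.0001962801) = 0.02238, since the two samples are independent.

0.0224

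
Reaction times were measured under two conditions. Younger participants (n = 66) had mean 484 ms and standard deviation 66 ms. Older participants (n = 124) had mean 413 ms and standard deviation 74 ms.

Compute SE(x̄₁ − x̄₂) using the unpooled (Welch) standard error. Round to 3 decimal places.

SE₁ = s₁/√n₁ = 66/√66 = 8.1240; SE₂ = 74/√124 = 6.6454.
Independent samples, unequal variances: SE_diff = √(SE₁² + SE₂²) = √(65.999376 + 44.16134116) = 10.4957.

10.496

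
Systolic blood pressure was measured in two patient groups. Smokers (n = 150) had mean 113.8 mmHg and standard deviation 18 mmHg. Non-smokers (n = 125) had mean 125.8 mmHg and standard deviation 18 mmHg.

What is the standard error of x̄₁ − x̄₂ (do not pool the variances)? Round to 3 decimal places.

SE₁ = s₁/√n₁ = 18/√150 = 1.4697; SE₂ = 18/√125 = 1.6100.
Independent samples, unequal variances: SE_diff = √(SE₁² + SE₂²) = √(2.16001809 + 2.5921) = 2.1799.

2.180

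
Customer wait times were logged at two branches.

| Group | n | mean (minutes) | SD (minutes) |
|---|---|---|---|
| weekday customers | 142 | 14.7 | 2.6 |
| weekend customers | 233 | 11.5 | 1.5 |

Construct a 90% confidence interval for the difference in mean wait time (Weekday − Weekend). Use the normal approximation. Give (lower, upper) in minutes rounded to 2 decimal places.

SE₁ = s₁/√n₁ = 2.6/√142 = 0.2182; SE₂ = 1.5/√233 = 0.0983.
Independent samples, unequal variances: SE_diff = √(SE₁² + SE₂²) = √(0.04761124 + 0.00966289) = 0.2393.
z* = 1.645, so margin of error = 1.645 × 0.2393 = 0.3936.
Difference in means = 14.7 − 11.5 = 3.2000.
3.2000 ± 0.3936 → (2.81, 3.59).

(2.81, 3.59)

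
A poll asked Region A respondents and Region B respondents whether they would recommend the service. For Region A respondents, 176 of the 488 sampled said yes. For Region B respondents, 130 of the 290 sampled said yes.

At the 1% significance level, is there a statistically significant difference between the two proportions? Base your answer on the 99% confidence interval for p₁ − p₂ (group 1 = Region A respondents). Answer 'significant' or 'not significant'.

First, p̂₁ = 176/488 = 0.3607; p̂₂ = 130/290 = 0.4483.
The two standard errors are √(0.3607×0.6393/488) = 0.02174 and √(0.4483×0.5517/290) = 0.02920.
Because the samples are independent, SE_diff = √(0.02174² + 0.02920²) = 0.03640.
Using z* = 2.576 for 99%, ME = 2.576 × 0.03640 = 0.09377.
p̂₁ − p̂₂ = -0.0876; interval -0.0876 ± 0.09377 gives (-0.18137, 0.00617).
The interval (-0.18137, 0.00617) contains 0, so the difference is not significant.

not significant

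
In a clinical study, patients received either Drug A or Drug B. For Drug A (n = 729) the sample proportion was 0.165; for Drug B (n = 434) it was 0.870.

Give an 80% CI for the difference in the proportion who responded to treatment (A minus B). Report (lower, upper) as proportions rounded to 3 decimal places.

The two standard errors are √(0.1650×0.8350/729) = 0.01375 and √(0.8700×0.1300/434) = 0.01614.
Because the samples are independent, SE_diff = √(0.01375² + 0.01614²) = 0.02120.
Using z* = 1.282 for 80%, ME = 1.282 × 0.02120 = 0.02718.
p̂₁ − p̂₂ = -0.7050; interval -0.7050 ± 0.02718 gives (-0.732, -0.678).

(-0.732, -0.678)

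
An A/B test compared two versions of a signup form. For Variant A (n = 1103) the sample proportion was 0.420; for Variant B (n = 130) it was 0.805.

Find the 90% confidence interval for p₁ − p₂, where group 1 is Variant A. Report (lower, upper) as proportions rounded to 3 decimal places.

(-0.447, -0.323)

Each SE is √(p̂(1−p̂)/n): √(0.4200·0.5800/1103) = 0.01486 and √(0.8050·0.1950/130) = 0.03475.
SE(p̂₁ − p̂₂) = √(SE₁² + SE₂²) = √(0.0002208196 + 0.0012075625) = 0.03779, since the two samples are independent.
At 90% confidence z* = 1.645; margin = 1.645 × 0.03779 = 0.06216.
The difference is 0.4200 − 0.8050 = -0.3850, so the interval is -0.3850 ± 0.06216 = (-0.447, -0.323).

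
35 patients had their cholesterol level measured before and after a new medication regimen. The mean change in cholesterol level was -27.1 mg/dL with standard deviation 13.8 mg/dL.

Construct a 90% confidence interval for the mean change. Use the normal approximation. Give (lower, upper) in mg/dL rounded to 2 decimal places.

Paired design: SE = s_d/√n = 13.8/√35 = 2.3326.
z* = 1.645; margin of error = 1.645 × 2.3326 = 3.8371.
-27.1 ± 3.8371 → (-30.94, -23.26).

(-30.94, -23.26)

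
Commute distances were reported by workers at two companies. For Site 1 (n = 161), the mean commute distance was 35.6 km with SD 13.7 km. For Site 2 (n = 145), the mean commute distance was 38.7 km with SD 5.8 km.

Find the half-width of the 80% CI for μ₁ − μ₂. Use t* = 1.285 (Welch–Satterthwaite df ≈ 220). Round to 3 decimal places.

SE₁ = s₁/√n₁ = 13.7/√161 = 1.0797; SE₂ = 5.8/√145 = 0.4817.
Independent samples, unequal variances: SE_diff = √(SE₁² + SE₂²) = √(1.16575209 + 0.23203489) = 1.1823.
t* = 1.285, so margin of error = 1.285 × 1.1823 = 1.5193.

1.519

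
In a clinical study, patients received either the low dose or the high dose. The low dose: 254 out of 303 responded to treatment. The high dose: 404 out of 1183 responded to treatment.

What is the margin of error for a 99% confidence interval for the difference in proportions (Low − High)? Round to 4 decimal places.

0.0650

p̂₁ = 254/303 = 0.8383 and p̂₂ = 404/1183 = 0.3415.
SE₁ = √(p̂₁(1−p̂₁)/n₁) = √(0.8383·0.1617/303) = 0.02115; SE₂ = √(0.3415·0.6585/1183) = 0.01379.
Independent samples: SE of the difference = √(SE₁² + SE₂²) = √(0.0004473225 + 0.0001901641) = 0.02525.
z* for 99% confidence is 2.576, so the margin of error is 2.576 × 0.02525 = 0.06504.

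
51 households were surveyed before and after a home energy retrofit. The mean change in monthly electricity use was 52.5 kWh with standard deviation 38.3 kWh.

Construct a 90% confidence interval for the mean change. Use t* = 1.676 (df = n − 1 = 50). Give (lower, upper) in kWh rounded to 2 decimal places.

(43.51, 61.49)

This is a matched-pairs design, so SE = s_d/√n = 38.3/√51 = 5.3631.
Margin = 1.676 × 5.3631 = 8.9886; the interval is 52.5 ± 8.9886 = (43.51, 61.49).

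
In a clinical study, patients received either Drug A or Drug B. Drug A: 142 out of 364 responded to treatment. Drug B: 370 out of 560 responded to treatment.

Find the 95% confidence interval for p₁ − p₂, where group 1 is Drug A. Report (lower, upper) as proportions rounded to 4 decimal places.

p̂₁ = 142/364 = 0.3901 and p̂₂ = 370/560 = 0.6607.
SE₁ = √(p̂₁(1−p̂₁)/n₁) = √(0.3901·0.6099/364) = 0.02557; SE₂ = √(0.6607·0.3393/560) = 0.02001.
Independent samples: SE of the difference = √(SE₁² + SE₂²) = √(0.0006538249 + 0.0004004001) = 0.03247.
z* for 95% confidence is 1.960, so the margin of error is 1.960 × 0.03247 = 0.06364.
Point estimate p̂₁ − p̂₂ = 0.3901 − 0.6607 = -0.2706.
-0.2706 ± 0.06364 → (-0.3342, -0.2070).

(-0.3342, -0.2070)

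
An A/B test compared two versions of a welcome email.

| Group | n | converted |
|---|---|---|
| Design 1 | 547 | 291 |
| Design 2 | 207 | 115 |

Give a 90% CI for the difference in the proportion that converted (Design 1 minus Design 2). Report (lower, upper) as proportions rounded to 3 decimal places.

(-0.090, 0.043)

First, p̂₁ = 291/547 = 0.5320; p̂₂ = 115/207 = 0.5556.
The two standard errors are √(0.5320×0.4680/547) = 0.02133 and √(0.5556×0.4444/207) = 0.03454.
Because the samples are independent, SE_diff = √(0.02133² + 0.03454²) = 0.04060.
Using z* = 1.645 for 90%, ME = 1.645 × 0.04060 = 0.06679.
p̂₁ − p̂₂ = -0.0236; interval -0.0236 ± 0.06679 gives (-0.090, 0.043).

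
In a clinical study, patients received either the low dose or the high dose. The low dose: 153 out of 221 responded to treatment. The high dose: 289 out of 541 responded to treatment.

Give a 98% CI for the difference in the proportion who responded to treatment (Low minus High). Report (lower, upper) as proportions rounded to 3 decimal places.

p̂₁ = 153/221 = 0.6923 and p̂₂ = 289/541 = 0.5342.
SE₁ = √(p̂₁(1−p̂₁)/n₁) = √(0.6923·0.3077/221) = 0.03105; SE₂ = √(0.5342·0.4658/541) = 0.02145.
Independent samples: SE of the difference = √(SE₁² + SE₂²) = √(0.0009641025 + 0.0004601025) = 0.03774.
z* for 98% confidence is 2.326, so the margin of error is 2.326 × 0.03774 = 0.08778.
Point estimate p̂₁ − p̂₂ = 0.6923 − 0.5342 = 0.1581.
0.1581 ± 0.08778 → (0.070, 0.246).

(0.070, 0.246)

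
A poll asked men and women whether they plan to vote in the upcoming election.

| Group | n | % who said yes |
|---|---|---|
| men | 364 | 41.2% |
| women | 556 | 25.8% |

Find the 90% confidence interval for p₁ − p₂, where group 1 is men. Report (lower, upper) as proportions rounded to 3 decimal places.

Each SE is √(p̂(1−p̂)/n): √(0.4120·0.5880/364) = 0.02580 and √(0.2580·0.7420/556) = 0.01856.
SE(p̂₁ − p̂₂) = √(SE₁² + SE₂²) = √(0.00066564 + 0.0003444736) = 0.03178, since the two samples are independent.
At 90% confidence z* = 1.645; margin = 1.645 × 0.03178 = 0.05228.
The difference is 0.4120 − 0.2580 = 0.1540, so the interval is 0.1540 ± 0.05228 = (0.102, 0.206).

(0.102, 0.206)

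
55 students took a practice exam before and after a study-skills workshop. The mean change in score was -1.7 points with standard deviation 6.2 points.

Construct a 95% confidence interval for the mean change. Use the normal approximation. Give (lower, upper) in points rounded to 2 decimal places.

(-3.34, -0.06)

This is a matched-pairs design, so SE = s_d/√n = 6.2/√55 = 0.8360.
Margin = 1.960 × 0.8360 = 1.6386; the interval is -1.7 ± 1.6386 = (-3.34, -0.06).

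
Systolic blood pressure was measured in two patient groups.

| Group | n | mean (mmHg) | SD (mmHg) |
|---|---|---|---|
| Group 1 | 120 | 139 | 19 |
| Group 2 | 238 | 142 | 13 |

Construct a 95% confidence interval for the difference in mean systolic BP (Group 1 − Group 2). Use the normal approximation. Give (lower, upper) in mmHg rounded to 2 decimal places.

(-6.78, 0.78)

Standard errors of each mean: 19/√120 = 1.7345 and 13/√238 = 0.8427.
SE(x̄₁ − x̄₂) = √(1.7345² + 0.8427²) = 1.9284 for independent samples with unequal variances.
With z* = 1.960, the margin is 1.960 × 1.9284 = 3.7797.
x̄₁ − x̄₂ = 139 − 142 = -3.0000; the interval is -3.0000 ± 3.7797 = (-6.78, 0.78).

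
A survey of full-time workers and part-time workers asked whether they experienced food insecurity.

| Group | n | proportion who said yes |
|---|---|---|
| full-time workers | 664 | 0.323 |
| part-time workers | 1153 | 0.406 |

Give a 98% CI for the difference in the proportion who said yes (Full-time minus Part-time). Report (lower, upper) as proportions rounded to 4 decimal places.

(-0.1370, -0.0290)

SE₁ = √(p̂₁(1−p̂₁)/n₁) = √(0.3230·0.6770/664) = 0.01815; SE₂ = √(0.4060·0.5940/1153) = 0.01446.
Independent samples: SE of the difference = √(SE₁² + SE₂²) = √(0.0003294225 + 0.0002090916) = 0.02321.
z* for 98% confidence is 2.326, so the margin of error is 2.326 × 0.02321 = 0.05399.
Point estimate p̂₁ − p̂₂ = 0.3230 − 0.4060 = -0.0830.
-0.0830 ± 0.05399 → (-0.1370, -0.0290).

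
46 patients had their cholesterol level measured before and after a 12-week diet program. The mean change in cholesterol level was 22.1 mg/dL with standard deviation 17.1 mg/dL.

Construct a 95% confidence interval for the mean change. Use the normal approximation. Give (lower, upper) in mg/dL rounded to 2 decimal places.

(17.16, 27.04)

Paired design: SE = s_d/√n = 17.1/√46 = 2.5213.
z* = 1.960; margin of error = 1.960 × 2.5213 = 4.9417.
22.1 ± 4.9417 → (17.16, 27.04).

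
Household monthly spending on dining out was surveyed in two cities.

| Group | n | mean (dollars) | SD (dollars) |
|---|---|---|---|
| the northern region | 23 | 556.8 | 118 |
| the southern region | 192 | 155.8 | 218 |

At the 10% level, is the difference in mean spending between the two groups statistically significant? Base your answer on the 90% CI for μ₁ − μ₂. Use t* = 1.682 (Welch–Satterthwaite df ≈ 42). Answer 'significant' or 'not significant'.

Standard errors of each mean: 118/√23 = 24.6047 and 218/√192 = 15.7328.
SE(x̄₁ − x̄₂) = √(24.6047² + 15.7328²) = 29.2047 for independent samples with unequal variances.
With t* = 1.682, the margin is 1.682 × 29.2047 = 49.1223.
x̄₁ − x̄₂ = 556.8 − 155.8 = 401.0000; the interval is 401.0000 ± 49.1223 = (351.8777, 450.1223).
The interval (351.8777, 450.1223) does not contain 0, so the difference is significant.

significant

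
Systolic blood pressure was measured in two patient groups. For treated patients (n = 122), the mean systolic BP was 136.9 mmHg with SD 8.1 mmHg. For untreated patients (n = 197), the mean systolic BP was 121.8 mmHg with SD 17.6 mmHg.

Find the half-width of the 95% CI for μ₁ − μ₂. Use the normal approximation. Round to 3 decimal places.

Per-group SEs: s₁/√n₁ = 8.1/√122 = 0.7333, s₂/√n₂ = 17.6/√197 = 1.2539.
Unpooled SE of the difference: √(0.53772889 + 1.57226521) = 1.4526.
Margin of error = z* · SE = 1.960 × 1.4526 = 2.8471.

2.847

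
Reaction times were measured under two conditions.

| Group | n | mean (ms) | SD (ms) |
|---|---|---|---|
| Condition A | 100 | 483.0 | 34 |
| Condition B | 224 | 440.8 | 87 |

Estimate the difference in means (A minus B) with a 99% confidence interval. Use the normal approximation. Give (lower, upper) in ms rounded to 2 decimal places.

(24.85, 59.55)

SE₁ = s₁/√n₁ = 34/√100 = 3.4000; SE₂ = 87/√224 = 5.8129.
Independent samples, unequal variances: SE_diff = √(SE₁² + SE₂²) = √(11.56 + 33.78980641) = 6.7342.
z* = 2.576, so margin of error = 2.576 × 6.7342 = 17.3473.
Difference in means = 483.0 − 440.8 = 42.2000.
42.2000 ± 17.3473 → (24.85, 59.55).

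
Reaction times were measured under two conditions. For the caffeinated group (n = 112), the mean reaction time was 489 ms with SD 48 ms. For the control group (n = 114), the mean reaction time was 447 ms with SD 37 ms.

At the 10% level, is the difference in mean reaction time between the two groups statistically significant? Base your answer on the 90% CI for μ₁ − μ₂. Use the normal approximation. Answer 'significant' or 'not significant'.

Standard errors of each mean: 48/√112 = 4.5356 and 37/√114 = 3.4654.
SE(x̄₁ − x̄₂) = √(4.5356² + 3.4654²) = 5.7079 for independent samples with unequal variances.
With z* = 1.645, the margin is 1.645 × 5.7079 = 9.3895.
x̄₁ − x̄₂ = 489 − 447 = 42.0000; the interval is 42.0000 ± 9.3895 = (32.6105, 51.3895).
The interval (32.6105, 51.3895) does not contain 0, so the difference is significant.

significant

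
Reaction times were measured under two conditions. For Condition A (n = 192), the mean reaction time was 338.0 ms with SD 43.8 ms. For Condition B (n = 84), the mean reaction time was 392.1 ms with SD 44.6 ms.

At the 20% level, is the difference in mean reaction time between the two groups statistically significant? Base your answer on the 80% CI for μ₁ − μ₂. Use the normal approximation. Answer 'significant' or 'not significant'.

significant

Per-group SEs: s₁/√n₁ = 43.8/√192 = 3.1610, s₂/√n₂ = 44.6/√84 = 4.8663.
Unpooled SE of the difference: √(9.991921 + 23.68087569) = 5.8028.
Margin of error = z* · SE = 1.282 × 5.8028 = 7.4392.
x̄₁ − x̄₂ = 338.0 − 392.1 = -54.1000.
CI: -54.1000 ± 7.4392 = (-61.5392, -46.6608).
The interval (-61.5392, -46.6608) does not contain 0, so the difference is significant.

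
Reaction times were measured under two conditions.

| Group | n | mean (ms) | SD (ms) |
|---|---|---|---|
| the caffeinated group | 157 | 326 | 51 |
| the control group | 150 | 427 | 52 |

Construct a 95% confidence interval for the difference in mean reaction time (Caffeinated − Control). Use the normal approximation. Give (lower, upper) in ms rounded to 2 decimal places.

(-112.53, -89.47)

Per-group SEs: s₁/√n₁ = 51/√157 = 4.0702, s₂/√n₂ = 52/√150 = 4.2458.
Unpooled SE of the difference: √(16.56652804 + 18.02681764) = 5.8816.
Margin of error = z* · SE = 1.960 × 5.8816 = 11.5279.
x̄₁ − x̄₂ = 326 − 427 = -101.0000.
CI: -101.0000 ± 11.5279 = (-112.53, -89.47).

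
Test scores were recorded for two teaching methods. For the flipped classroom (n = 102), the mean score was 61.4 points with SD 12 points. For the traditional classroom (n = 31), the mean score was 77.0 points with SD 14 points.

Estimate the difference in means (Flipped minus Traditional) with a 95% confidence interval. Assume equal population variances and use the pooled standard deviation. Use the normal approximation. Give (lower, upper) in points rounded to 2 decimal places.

(-20.62, -10.58)

s_p = √[((n₁−1)s₁² + (n₂−1)s₂²)/(n₁+n₂−2)] = √[(101·12² + 30·14²)/131] = 12.4863.
SE = 12.4863·√(1/102 + 1/31) = 2.5608.
With z* = 1.960, margin = 1.960 × 2.5608 = 5.0192.
x̄₁ − x̄₂ = 61.4 − 77.0 = -15.6000; interval -15.6000 ± 5.0192 = (-20.62, -10.58).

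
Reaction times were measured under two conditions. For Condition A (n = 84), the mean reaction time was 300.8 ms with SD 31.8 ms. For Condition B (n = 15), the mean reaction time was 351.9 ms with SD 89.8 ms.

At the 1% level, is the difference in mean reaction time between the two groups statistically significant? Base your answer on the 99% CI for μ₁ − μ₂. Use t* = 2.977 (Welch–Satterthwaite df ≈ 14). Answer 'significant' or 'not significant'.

SE₁ = s₁/√n₁ = 31.8/√84 = 3.4697; SE₂ = 89.8/√15 = 23.1863.
Independent samples, unequal variances: SE_diff = √(SE₁² + SE₂²) = √(12.03881809 + 537.60450769) = 23.4445.
t* = 2.977, so margin of error = 2.977 × 23.4445 = 69.7943.
Difference in means = 300.8 − 351.9 = -51.1000.
-51.1000 ± 69.7943 → (-120.8943, 18.6943).
The interval (-120.8943, 18.6943) contains 0, so the difference is not significant.

not significant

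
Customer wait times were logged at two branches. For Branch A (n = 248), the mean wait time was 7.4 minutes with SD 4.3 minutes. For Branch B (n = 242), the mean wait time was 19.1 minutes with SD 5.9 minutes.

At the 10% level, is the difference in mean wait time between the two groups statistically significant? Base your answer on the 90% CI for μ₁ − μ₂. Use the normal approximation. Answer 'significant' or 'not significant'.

Per-group SEs: s₁/√n₁ = 4.3/√248 = 0.2731, s₂/√n₂ = 5.9/√242 = 0.3793.
Unpooled SE of the difference: √(0.07458361 + 0.14386849) = 0.4674.
Margin of error = z* · SE = 1.645 × 0.4674 = 0.7689.
x̄₁ − x̄₂ = 7.4 − 19.1 = -11.7000.
CI: -11.7000 ± 0.7689 = (-12.4689, -10.9311).
The interval (-12.4689, -10.9311) does not contain 0, so the difference is significant.

significant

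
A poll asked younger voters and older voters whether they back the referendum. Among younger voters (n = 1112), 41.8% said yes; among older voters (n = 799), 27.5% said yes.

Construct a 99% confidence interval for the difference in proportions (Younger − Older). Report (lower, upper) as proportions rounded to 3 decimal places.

SE₁ = √(p̂₁(1−p̂₁)/n₁) = √(0.4180·0.5820/1112) = 0.01479; SE₂ = √(0.2750·0.7250/799) = 0.01580.
Independent samples: SE of the difference = √(SE₁² + SE₂²) = √(0.0002187441 + 0.00024964) = 0.02164.
z* for 99% confidence is 2.576, so the margin of error is 2.576 × 0.02164 = 0.05574.
Point estimate p̂₁ − p̂₂ = 0.4180 − 0.2750 = 0.1430.
0.1430 ± 0.05574 → (0.087, 0.199).

(0.087, 0.199)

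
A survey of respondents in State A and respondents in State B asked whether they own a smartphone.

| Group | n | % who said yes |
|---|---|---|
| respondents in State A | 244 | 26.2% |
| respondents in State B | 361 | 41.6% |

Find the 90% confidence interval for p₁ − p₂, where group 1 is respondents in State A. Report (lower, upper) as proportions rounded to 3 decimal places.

Each SE is √(p̂(1−p̂)/n): √(0.2620·0.7380/244) = 0.02815 and √(0.4160·0.5840/361) = 0.02594.
SE(p̂₁ − p̂₂) = √(SE₁² + SE₂²) = √(0.0007924225 + 0.0006728836) = 0.03828, since the two samples are independent.
At 90% confidence z* = 1.645; margin = 1.645 × 0.03828 = 0.06297.
The difference is 0.2620 − 0.4160 = -0.1540, so the interval is -0.1540 ± 0.06297 = (-0.217, -0.091).

(-0.217, -0.091)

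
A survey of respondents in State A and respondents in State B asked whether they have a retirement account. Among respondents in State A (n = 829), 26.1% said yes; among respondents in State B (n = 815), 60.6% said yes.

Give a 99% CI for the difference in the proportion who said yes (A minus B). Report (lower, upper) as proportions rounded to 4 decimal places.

(-0.4041, -0.2859)

Each SE is √(p̂(1−p̂)/n): √(0.2610·0.7390/829) = 0.01525 and √(0.6060·0.3940/815) = 0.01712.
SE(p̂₁ − p̂₂) = √(SE₁² + SE₂²) = √(0.0002325625 + 0.0002930944) = 0.02293, since the two samples are independent.
At 99% confidence z* = 2.576; margin = 2.576 × 0.02293 = 0.05907.
The difference is 0.2610 − 0.6060 = -0.3450, so the interval is -0.3450 ± 0.05907 = (-0.4041, -0.2859).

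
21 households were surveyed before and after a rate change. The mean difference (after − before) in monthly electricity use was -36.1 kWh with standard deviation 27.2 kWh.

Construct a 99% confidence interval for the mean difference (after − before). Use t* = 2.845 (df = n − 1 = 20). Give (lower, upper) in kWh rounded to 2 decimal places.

(-52.99, -19.21)

This is a matched-pairs design, so SE = s_d/√n = 27.2/√21 = 5.9355.
Margin = 2.845 × 5.9355 = 16.8865; the interval is -36.1 ± 16.8865 = (-52.99, -19.21).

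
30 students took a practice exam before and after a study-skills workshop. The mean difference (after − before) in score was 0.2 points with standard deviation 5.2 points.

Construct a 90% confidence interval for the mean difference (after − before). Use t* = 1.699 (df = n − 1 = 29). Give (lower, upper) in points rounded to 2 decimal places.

Paired design: SE = s_d/√n = 5.2/√30 = 0.9494.
t* = 1.699; margin of error = 1.699 × 0.9494 = 1.6130.
0.2 ± 1.6130 → (-1.41, 1.81).

(-1.41, 1.81)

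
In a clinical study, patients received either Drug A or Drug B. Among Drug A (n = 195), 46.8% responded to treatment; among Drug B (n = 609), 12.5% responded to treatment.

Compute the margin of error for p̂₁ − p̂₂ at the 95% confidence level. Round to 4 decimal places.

0.0748

The two standard errors are √(0.4680×0.5320/195) = 0.03573 and √(0.1250×0.8750/609) = 0.01340.
Because the samples are independent, SE_diff = √(0.03573² + 0.01340²) = 0.03816.
Using z* = 1.960 for 95%, ME = 1.960 × 0.03816 = 0.07479.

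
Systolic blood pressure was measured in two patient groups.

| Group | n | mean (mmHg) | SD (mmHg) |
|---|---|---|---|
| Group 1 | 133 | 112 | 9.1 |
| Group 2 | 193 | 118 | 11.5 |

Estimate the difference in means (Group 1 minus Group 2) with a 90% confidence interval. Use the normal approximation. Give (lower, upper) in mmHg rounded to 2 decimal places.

(-7.88, -4.12)

SE₁ = s₁/√n₁ = 9.1/√133 = 0.7891; SE₂ = 11.5/√193 = 0.8278.
Independent samples, unequal variances: SE_diff = √(SE₁² + SE₂²) = √(0.62267881 + 0.68525284) = 1.1436.
z* = 1.645, so margin of error = 1.645 × 1.1436 = 1.8812.
Difference in means = 112 − 118 = -6.0000.
-6.0000 ± 1.8812 → (-7.88, -4.12).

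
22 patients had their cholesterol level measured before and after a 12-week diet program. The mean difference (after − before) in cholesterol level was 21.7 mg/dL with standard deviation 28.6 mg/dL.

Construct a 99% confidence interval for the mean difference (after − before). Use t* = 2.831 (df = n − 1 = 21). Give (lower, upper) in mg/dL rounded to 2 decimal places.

(4.44, 38.96)

This is a matched-pairs design, so SE = s_d/√n = 28.6/√22 = 6.0975.
Margin = 2.831 × 6.0975 = 17.2620; the interval is 21.7 ± 17.2620 = (4.44, 38.96).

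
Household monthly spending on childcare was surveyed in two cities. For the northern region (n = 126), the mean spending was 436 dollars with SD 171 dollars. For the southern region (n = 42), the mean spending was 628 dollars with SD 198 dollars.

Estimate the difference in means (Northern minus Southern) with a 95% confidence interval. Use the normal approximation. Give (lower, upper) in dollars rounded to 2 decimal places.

(-258.91, -125.09)

Per-group SEs: s₁/√n₁ = 171/√126 = 15.2339, s₂/√n₂ = 198/√42 = 30.5521.
Unpooled SE of the difference: √(232.07170921 + 933.43081441) = 34.1395.
Margin of error = z* · SE = 1.960 × 34.1395 = 66.9134.
x̄₁ − x̄₂ = 436 − 628 = -192.0000.
CI: -192.0000 ± 66.9134 = (-258.91, -125.09).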